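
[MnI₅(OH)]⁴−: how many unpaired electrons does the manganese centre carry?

5

Each iodide is −1; each hydroxide is −1; balancing the −4 overall charge requires Mn(II).
Group 7 minus oxidation state 2 gives a d⁵ configuration.
The spin state decides the count: Hydroxide and iodide are weak-field ligands for a first-row metal, so the complex is high-spin.
An octahedral high-spin d⁵ ion is t₂g³e_g², giving 5 unpaired electrons.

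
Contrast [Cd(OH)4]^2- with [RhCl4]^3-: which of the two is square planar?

For [Cd(OH)4]^2-: Each hydroxide is −1; balancing the −2 overall charge requires Cd(II). Cadmium is a group-12 element; Cd(II) is therefore d¹⁰. A d¹⁰ ion has no crystal-field stabilisation preference between square planar and tetrahedral, so four ligands adopt the sterically favoured tetrahedral geometry. → tetrahedral.
For [RhCl4]^3-: Ligand charges: each chloride is −1. With an overall charge of −3 the rhodium centre must be in the +1 oxidation state. Group 9 minus oxidation state 1 gives a d⁸ configuration. A 4d d⁸ ion has a large crystal-field splitting; square planar leaves the high-energy d_{x²−y²} orbital empty and maximises CFSE. → square planar.

[RhCl4]^3-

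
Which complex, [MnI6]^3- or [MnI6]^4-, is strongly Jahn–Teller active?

[MnI6]^3-

[MnI6]^3-: Ligand charges: each iodide is −1. With an overall charge of −3 the manganese centre must be in the +3 oxidation state. Group 7 minus oxidation state 3 gives a d⁴ configuration. Iodide is a weak-field ligand for a first-row metal, so the complex is high-spin. The t₂g³e_g¹ (high-spin) configuration has an unevenly filled e_g set; the Jahn–Teller theorem predicts a tetragonal distortion (typically axial elongation) to lift the degeneracy.
[MnI6]^4-: Each iodide is −1; balancing the −4 overall charge requires Mn(II). Group 7 minus oxidation state 2 gives a d⁵ configuration. Iodide is a weak-field ligand for a first-row metal, so the complex is high-spin. The d⁵ configuration leaves the e_g set evenly filled (or empty) — no strong Jahn–Teller driving force.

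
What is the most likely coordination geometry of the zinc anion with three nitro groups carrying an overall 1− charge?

trigonal planar

Summing ligand charges against the −1 overall charge gives an oxidation state of +2 for zinc.
Zinc is a group-12 element; Zn(II) is therefore d¹⁰.
Coordination number: 3.
Three ligands around a d¹⁰ centre minimise repulsion in a trigonal-planar arrangement.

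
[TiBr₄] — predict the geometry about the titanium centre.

Summing ligand charges against the 0 overall charge gives an oxidation state of +4 for titanium.
Ti sits in group 4, so the d-electron count is 4 − 4 = 0.
With 4 monodentate ligands the coordination number is 4.
A d⁰ ion has no crystal-field stabilisation preference between square planar and tetrahedral, so four ligands adopt the sterically favoured tetrahedral geometry.

tetrahedral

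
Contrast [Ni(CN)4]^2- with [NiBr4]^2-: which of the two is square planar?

[Ni(CN)4]^2-

For [Ni(CN)4]^2-: Ligand charges: each cyanide is −1. With an overall charge of −2 the nickel centre must be in the +2 oxidation state. Nickel is a group-10 element; Ni(II) is therefore d⁸. Cyanide is a strong-field ligand (high in the spectrochemical series). A 3d d⁸ ion with strong-field ligands gains enough CFSE to favour square planar over tetrahedral. → square planar.
For [NiBr4]^2-: Each bromide is −1; balancing the −2 overall charge requires Ni(II). Nickel is a group-10 element; Ni(II) is therefore d⁸. Bromide is a weak-field ligand. With weak-field ligands the CFSE gain from square planar is small, so a 3d d⁸ ion takes the sterically preferred tetrahedral geometry. → tetrahedral.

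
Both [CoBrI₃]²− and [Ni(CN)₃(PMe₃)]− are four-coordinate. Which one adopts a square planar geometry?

[Ni(CN)₃(PMe₃)]−

For [CoBrI₃]²−: Ligand charges: each bromide is −1; each iodide is −1. With an overall charge of −2 the cobalt centre must be in the +2 oxidation state. Group 9 minus oxidation state 2 gives a d⁷ configuration. For a high-spin 3d d⁷ ion with weak-field ligands the small Δₜ gives little square-planar CFSE advantage, so four ligands adopt the sterically favoured tetrahedral geometry. → tetrahedral.
For [Ni(CN)₃(PMe₃)]−: Ligand charges: each cyanide is −1; trimethylphosphine is neutral. With an overall charge of −1 the nickel centre must be in the +2 oxidation state. Ni sits in group 10, so the d-electron count is 10 − 2 = 8. Cyanide and trimethylphosphine are strong-field ligands (high in the spectrochemical series). A 3d d⁸ ion with strong-field ligands gains enough CFSE to favour square planar over tetrahedral. → square planar.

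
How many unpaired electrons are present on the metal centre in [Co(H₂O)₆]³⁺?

Summing ligand charges against the +3 overall charge gives an oxidation state of +3 for cobalt.
Co sits in group 9, so the d-electron count is 9 − 3 = 6.
The spin state decides the count: Co(III) has an exceptionally large octahedral splitting and is low-spin with essentially every ligand except fluoride.
An octahedral low-spin d⁶ ion is t₂g⁶e_g⁰, giving 0 unpaired electrons.

0 unpaired electrons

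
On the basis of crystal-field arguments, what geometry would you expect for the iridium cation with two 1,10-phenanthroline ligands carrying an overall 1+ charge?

Ligand charges: 1,10-phenanthroline is neutral. With an overall charge of +1 the iridium centre must be in the +1 oxidation state.
Iridium is a group-9 element; Ir(I) is therefore d⁸.
Counting donor atoms: 2×1,10-phenanthroline (bidentate) → 4 donors. Coordination number = 4.
A 5d d⁸ ion has a large crystal-field splitting; square planar leaves the high-energy d_{x²−y²} orbital empty and maximises CFSE.

square planar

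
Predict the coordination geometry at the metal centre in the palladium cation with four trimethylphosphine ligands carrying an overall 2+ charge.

square planar

Trimethylphosphine is neutral; balancing the +2 overall charge requires Pd(II).
Pd sits in group 10, so the d-electron count is 10 − 2 = 8.
With 4 monodentate ligands the coordination number is 4.
A 4d d⁸ ion has a large crystal-field splitting; square planar leaves the high-energy d_{x²−y²} orbital empty and maximises CFSE.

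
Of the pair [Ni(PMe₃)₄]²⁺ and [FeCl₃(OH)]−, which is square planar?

[Ni(PMe₃)₄]²⁺

For [Ni(PMe₃)₄]²⁺: Summing ligand charges against the +2 overall charge gives an oxidation state of +2 for nickel. Nickel is a group-10 element; Ni(II) is therefore d⁸. Trimethylphosphine is a strong-field ligand (high in the spectrochemical series). A 3d d⁸ ion with strong-field ligands gains enough CFSE to favour square planar over tetrahedral. → square planar.
For [FeCl₃(OH)]−: Ligand charges: each chloride is −1; each hydroxide is −1. With an overall charge of −1 the iron centre must be in the +3 oxidation state. Fe sits in group 8, so the d-electron count is 8 − 3 = 5. A high-spin d⁵ ion has zero CFSE in either geometry, so four ligands adopt the sterically favoured tetrahedral geometry. → tetrahedral.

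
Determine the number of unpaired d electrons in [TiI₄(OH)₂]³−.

Each iodide is −1; each hydroxide is −1; balancing the −3 overall charge requires Ti(III).
Ti sits in group 4, so the d-electron count is 4 − 3 = 1.
In an octahedral field the d¹ configuration is t₂g¹e_g⁰ (only one arrangement possible), giving 1 unpaired electron.

1 unpaired electron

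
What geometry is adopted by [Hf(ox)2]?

tetrahedral

Summing ligand charges against the 0 overall charge gives an oxidation state of +4 for hafnium.
Group 4 minus oxidation state 4 gives a d⁰ configuration.
Counting donor atoms: 2×oxalate (bidentate) → 4 donors. Coordination number = 4.
A d⁰ ion has no crystal-field stabilisation preference between square planar and tetrahedral, so four ligands adopt the sterically favoured tetrahedral geometry.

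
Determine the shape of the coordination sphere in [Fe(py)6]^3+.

Pyridine is neutral; balancing the +3 overall charge requires Fe(III).
Group 8 minus oxidation state 3 gives a d⁵ configuration.
Coordination number: 6.
Six donors around a single metal centre give an octahedral coordination sphere.

octahedral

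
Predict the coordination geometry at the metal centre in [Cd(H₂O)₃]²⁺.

Water is neutral; balancing the +2 overall charge requires Cd(II).
Cadmium is a group-12 element; Cd(II) is therefore d¹⁰.
With 3 monodentate ligands the coordination number is 3.
Three ligands around a d¹⁰ centre minimise repulsion in a trigonal-planar arrangement.

trigonal planar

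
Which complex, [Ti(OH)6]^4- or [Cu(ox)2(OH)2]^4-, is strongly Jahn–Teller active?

[Ti(OH)6]^4-: Ligand charges: each hydroxide is −1. With an overall charge of −4 the titanium centre must be in the +2 oxidation state. Group 4 minus oxidation state 2 gives a d² configuration. The d² configuration leaves the e_g set evenly filled (or empty) — no strong Jahn–Teller driving force.
[Cu(ox)2(OH)2]^4-: Ligand charges: each oxalate is −2; each hydroxide is −1. With an overall charge of −4 the copper centre must be in the +2 oxidation state. Group 11 minus oxidation state 2 gives a d⁹ configuration. The t₂g⁶e_g³ configuration has an unevenly filled e_g set; the Jahn–Teller theorem predicts a tetragonal distortion (typically axial elongation) to lift the degeneracy.

[Cu(ox)2(OH)2]^4-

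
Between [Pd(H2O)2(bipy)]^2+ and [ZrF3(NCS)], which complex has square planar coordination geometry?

[Pd(H2O)2(bipy)]^2+

For [Pd(H2O)2(bipy)]^2+: Ligand charges: water is neutral; 2,2′-bipyridine is neutral. With an overall charge of +2 the palladium centre must be in the +2 oxidation state. Pd sits in group 10, so the d-electron count is 10 − 2 = 8. A 4d d⁸ ion has a large crystal-field splitting; square planar leaves the high-energy d_{x²−y²} orbital empty and maximises CFSE. → square planar.
For [ZrF3(NCS)]: Summing ligand charges against the 0 overall charge gives an oxidation state of +4 for zirconium. Zr sits in group 4, so the d-electron count is 4 − 4 = 0. A d⁰ ion has no crystal-field stabilisation preference between square planar and tetrahedral, so four ligands adopt the sterically favoured tetrahedral geometry. → tetrahedral.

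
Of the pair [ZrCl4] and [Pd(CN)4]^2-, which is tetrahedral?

[ZrCl4]

For [ZrCl4]: Each chloride is −1; balancing the 0 overall charge requires Zr(IV). Zirconium is a group-4 element; Zr(IV) is therefore d⁰. A d⁰ ion has no crystal-field stabilisation preference between square planar and tetrahedral, so four ligands adopt the sterically favoured tetrahedral geometry. → tetrahedral.
For [Pd(CN)4]^2-: Summing ligand charges against the −2 overall charge gives an oxidation state of +2 for palladium. Pd sits in group 10, so the d-electron count is 10 − 2 = 8. A 4d d⁸ ion has a large crystal-field splitting; square planar leaves the high-energy d_{x²−y²} orbital empty and maximises CFSE. → square planar.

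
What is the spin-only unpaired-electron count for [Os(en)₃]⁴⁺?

2 unpaired electrons

Ligand charges: ethylenediamine is neutral. With an overall charge of +4 the osmium centre must be in the +4 oxidation state.
Group 8 minus oxidation state 4 gives a d⁴ configuration.
Counting donor atoms: 3×ethylenediamine (bidentate) → 6 donors. Coordination number = 6.
The spin state decides the count: a 5d ion has a large Δₒ and is invariably low-spin.
An octahedral low-spin d⁴ ion is t₂g⁴e_g⁰, giving 2 unpaired electrons.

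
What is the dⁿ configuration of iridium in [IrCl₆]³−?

Summing ligand charges against the −3 overall charge gives an oxidation state of +3 for iridium.
Group 9 minus oxidation state 3 gives a d⁶ configuration.

d⁶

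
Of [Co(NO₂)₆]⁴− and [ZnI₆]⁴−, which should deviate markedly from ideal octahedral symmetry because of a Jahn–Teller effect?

[Co(NO₂)₆]⁴−

[Co(NO₂)₆]⁴−: Summing ligand charges against the −4 overall charge gives an oxidation state of +2 for cobalt. Cobalt is a group-9 element; Co(II) is therefore d⁷. Nitro (N-bound nitrite) is a strong-field ligand (high in the spectrochemical series) for a first-row metal, so the complex is low-spin. The t₂g⁶e_g¹ (low-spin) configuration has an unevenly filled e_g set; the Jahn–Teller theorem predicts a tetragonal distortion (typically axial elongation) to lift the degeneracy.
[ZnI₆]⁴−: Each iodide is −1; balancing the −4 overall charge requires Zn(II). Zinc is a group-12 element; Zn(II) is therefore d¹⁰. The d¹⁰ configuration leaves the e_g set evenly filled (or empty) — no strong Jahn–Teller driving force.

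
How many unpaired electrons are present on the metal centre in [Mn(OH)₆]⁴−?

Summing ligand charges against the −4 overall charge gives an oxidation state of +2 for manganese.
Group 7 minus oxidation state 2 gives a d⁵ configuration.
The spin state decides the count: Hydroxide is a weak-field ligand for a first-row metal, so the complex is high-spin.
An octahedral high-spin d⁵ ion is t₂g³e_g², giving 5 unpaired electrons.

5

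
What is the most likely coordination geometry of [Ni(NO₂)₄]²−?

square planar

Ligand charges: each nitro (N-bound nitrite) is −1. With an overall charge of −2 the nickel centre must be in the +2 oxidation state.
Ni sits in group 10, so the d-electron count is 10 − 2 = 8.
Coordination number: 4.
Nitro (N-bound nitrite) is a strong-field ligand (high in the spectrochemical series).
A 3d d⁸ ion with strong-field ligands gains enough CFSE to favour square planar over tetrahedral.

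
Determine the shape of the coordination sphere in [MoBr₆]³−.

octahedral

Summing ligand charges against the −3 overall charge gives an oxidation state of +3 for molybdenum.
Molybdenum is a group-6 element; Mo(III) is therefore d³.
Coordination number: 6.
Six donors around a single metal centre give an octahedral coordination sphere.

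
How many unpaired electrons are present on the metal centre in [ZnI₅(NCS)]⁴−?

0 unpaired electrons

Ligand charges: each iodide is −1; each isothiocyanate is −1. With an overall charge of −4 the zinc centre must be in the +2 oxidation state.
Group 12 minus oxidation state 2 gives a d¹⁰ configuration.
In an octahedral field the d¹⁰ configuration is t₂g⁶e_g⁴, giving 0 unpaired electrons.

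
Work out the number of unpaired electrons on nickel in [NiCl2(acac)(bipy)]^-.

Each chloride is −1; each acetylacetonate is −1; 2,2′-bipyridine is neutral; balancing the −1 overall charge requires Ni(II).
Ni sits in group 10, so the d-electron count is 10 − 2 = 8.
Counting donor atoms: 2×chloride (monodentate) → 2 donors; 1×acetylacetonate (bidentate) → 2 donors; 1×2,2′-bipyridine (bidentate) → 2 donors. Coordination number = 6.
In an octahedral field the d⁸ configuration is t₂g⁶e_g² (only one arrangement possible), giving 2 unpaired electrons.

2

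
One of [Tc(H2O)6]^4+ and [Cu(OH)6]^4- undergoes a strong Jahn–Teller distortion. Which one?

[Tc(H2O)6]^4+: Ligand charges: water is neutral. With an overall charge of +4 the technetium centre must be in the +4 oxidation state. Group 7 minus oxidation state 4 gives a d³ configuration. The d³ configuration leaves the e_g set evenly filled (or empty) — no strong Jahn–Teller driving force.
[Cu(OH)6]^4-: Summing ligand charges against the −4 overall charge gives an oxidation state of +2 for copper. Group 11 minus oxidation state 2 gives a d⁹ configuration. The t₂g⁶e_g³ configuration has an unevenly filled e_g set; the Jahn–Teller theorem predicts a tetragonal distortion (typically axial elongation) to lift the degeneracy.

[Cu(OH)6]^4-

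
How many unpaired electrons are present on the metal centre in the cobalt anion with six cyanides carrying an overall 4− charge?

Ligand charges: each cyanide is −1. With an overall charge of −4 the cobalt centre must be in the +2 oxidation state.
Cobalt is a group-9 element; Co(II) is therefore d⁷.
The spin state decides the count: Cyanide is a strong-field ligand (high in the spectrochemical series) for a first-row metal, so the complex is low-spin.
An octahedral low-spin d⁷ ion is t₂g⁶e_g¹, giving 1 unpaired electron.

1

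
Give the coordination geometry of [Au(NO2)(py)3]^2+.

square planar

Each nitro (N-bound nitrite) is −1; pyridine is neutral; balancing the +2 overall charge requires Au(III).
Gold is a group-11 element; Au(III) is therefore d⁸.
With 4 monodentate ligands the coordination number is 4.
A 5d d⁸ ion has a large crystal-field splitting; square planar leaves the high-energy d_{x²−y²} orbital empty and maximises CFSE.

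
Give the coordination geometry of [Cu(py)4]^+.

Pyridine is neutral; balancing the +1 overall charge requires Cu(I).
Copper is a group-11 element; Cu(I) is therefore d¹⁰.
With 4 monodentate ligands the coordination number is 4.
A d¹⁰ ion has no crystal-field stabilisation preference between square planar and tetrahedral, so four ligands adopt the sterically favoured tetrahedral geometry.

tetrahedral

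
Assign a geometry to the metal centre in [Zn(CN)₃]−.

Each cyanide is −1; balancing the −1 overall charge requires Zn(II).
Zn sits in group 12, so the d-electron count is 12 − 2 = 10.
Coordination number: 3.
Three ligands around a d¹⁰ centre minimise repulsion in a trigonal-planar arrangement.

trigonal planar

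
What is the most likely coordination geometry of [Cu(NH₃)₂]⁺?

Ammonia is neutral; balancing the +1 overall charge requires Cu(I).
Group 11 minus oxidation state 1 gives a d¹⁰ configuration.
Coordination number: 2.
A d¹⁰ ion with only two ligands adopts a linear arrangement (sp hybridisation; no CFSE preference).

linear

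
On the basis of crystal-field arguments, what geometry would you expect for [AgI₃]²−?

Each iodide is −1; balancing the −2 overall charge requires Ag(I).
Silver is a group-11 element; Ag(I) is therefore d¹⁰.
Coordination number: 3.
Three ligands around a d¹⁰ centre minimise repulsion in a trigonal-planar arrangement.

trigonal planar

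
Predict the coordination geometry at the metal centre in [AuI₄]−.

square planar

Each iodide is −1; balancing the −1 overall charge requires Au(III).
Au sits in group 11, so the d-electron count is 11 − 3 = 8.
Coordination number: 4.
A 5d d⁸ ion has a large crystal-field splitting; square planar leaves the high-energy d_{x²−y²} orbital empty and maximises CFSE.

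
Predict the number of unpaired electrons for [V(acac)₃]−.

Each acetylacetonate is −1; balancing the −1 overall charge requires V(II).
Group 5 minus oxidation state 2 gives a d³ configuration.
Counting donor atoms: 3×acetylacetonate (bidentate) → 6 donors. Coordination number = 6.
In an octahedral field the d³ configuration is t₂g³e_g⁰ (only one arrangement possible), giving 3 unpaired electrons.

3 unpaired electrons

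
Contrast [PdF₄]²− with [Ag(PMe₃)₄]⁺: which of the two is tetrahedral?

For [PdF₄]²−: Summing ligand charges against the −2 overall charge gives an oxidation state of +2 for palladium. Pd sits in group 10, so the d-electron count is 10 − 2 = 8. A 4d d⁸ ion has a large crystal-field splitting; square planar leaves the high-energy d_{x²−y²} orbital empty and maximises CFSE. → square planar.
For [Ag(PMe₃)₄]⁺: Trimethylphosphine is neutral; balancing the +1 overall charge requires Ag(I). Ag sits in group 11, so the d-electron count is 11 − 1 = 10. A d¹⁰ ion has no crystal-field stabilisation preference between square planar and tetrahedral, so four ligands adopt the sterically favoured tetrahedral geometry. → tetrahedral.

[Ag(PMe₃)₄]⁺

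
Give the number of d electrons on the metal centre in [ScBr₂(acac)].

Ligand charges: each bromide is −1; each acetylacetonate is −1. With an overall charge of 0 the scandium centre must be in the +3 oxidation state.
Group 3 minus oxidation state 3 gives a d⁰ configuration.

d⁰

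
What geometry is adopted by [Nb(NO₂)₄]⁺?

Summing ligand charges against the +1 overall charge gives an oxidation state of +5 for niobium.
Niobium is a group-5 element; Nb(V) is therefore d⁰.
Coordination number: 4.
A d⁰ ion has no crystal-field stabilisation preference between square planar and tetrahedral, so four ligands adopt the sterically favoured tetrahedral geometry.

tetrahedral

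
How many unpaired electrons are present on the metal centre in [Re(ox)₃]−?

2

Summing ligand charges against the −1 overall charge gives an oxidation state of +5 for rhenium.
Group 7 minus oxidation state 5 gives a d² configuration.
Counting donor atoms: 3×oxalate (bidentate) → 6 donors. Coordination number = 6.
In an octahedral field the d² configuration is t₂g²e_g⁰ (only one arrangement possible), giving 2 unpaired electrons.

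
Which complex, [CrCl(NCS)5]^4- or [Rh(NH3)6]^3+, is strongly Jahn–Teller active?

[CrCl(NCS)5]^4-

[CrCl(NCS)5]^4-: Ligand charges: each chloride is −1; each isothiocyanate is −1. With an overall charge of −4 the chromium centre must be in the +2 oxidation state. Chromium is a group-6 element; Cr(II) is therefore d⁴. Chloride and isothiocyanate are weak-field ligands for a first-row metal, so the complex is high-spin. The t₂g³e_g¹ (high-spin) configuration has an unevenly filled e_g set; the Jahn–Teller theorem predicts a tetragonal distortion (typically axial elongation) to lift the degeneracy.
[Rh(NH3)6]^3+: Ligand charges: ammonia is neutral. With an overall charge of +3 the rhodium centre must be in the +3 oxidation state. Rh sits in group 9, so the d-electron count is 9 − 3 = 6. A 4d ion has a large Δₒ and is invariably low-spin. The d⁶ configuration leaves the e_g set evenly filled (or empty) — no strong Jahn–Teller driving force.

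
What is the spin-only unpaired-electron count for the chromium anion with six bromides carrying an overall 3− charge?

Each bromide is −1; balancing the −3 overall charge requires Cr(III).
Cr sits in group 6, so the d-electron count is 6 − 3 = 3.
In an octahedral field the d³ configuration is t₂g³e_g⁰ (only one arrangement possible), giving 3 unpaired electrons.

3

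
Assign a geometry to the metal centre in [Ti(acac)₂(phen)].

octahedral

Each acetylacetonate is −1; 1,10-phenanthroline is neutral; balancing the 0 overall charge requires Ti(II).
Ti sits in group 4, so the d-electron count is 4 − 2 = 2.
Counting donor atoms: 2×acetylacetonate (bidentate) → 4 donors; 1×1,10-phenanthroline (bidentate) → 2 donors. Coordination number = 6.
Six donors around a single metal centre give an octahedral coordination sphere.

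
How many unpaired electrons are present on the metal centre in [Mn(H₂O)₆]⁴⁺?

Ligand charges: water is neutral. With an overall charge of +4 the manganese centre must be in the +4 oxidation state.
Manganese is a group-7 element; Mn(IV) is therefore d³.
In an octahedral field the d³ configuration is t₂g³e_g⁰ (only one arrangement possible), giving 3 unpaired electrons.

3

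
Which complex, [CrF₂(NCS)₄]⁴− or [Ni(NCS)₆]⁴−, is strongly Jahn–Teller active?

[CrF₂(NCS)₄]⁴−: Summing ligand charges against the −4 overall charge gives an oxidation state of +2 for chromium. Chromium is a group-6 element; Cr(II) is therefore d⁴. Fluoride and isothiocyanate are weak-field ligands for a first-row metal, so the complex is high-spin. The t₂g³e_g¹ (high-spin) configuration has an unevenly filled e_g set; the Jahn–Teller theorem predicts a tetragonal distortion (typically axial elongation) to lift the degeneracy.
[Ni(NCS)₆]⁴−: Each isothiocyanate is −1; balancing the −4 overall charge requires Ni(II). Group 10 minus oxidation state 2 gives a d⁸ configuration. The d⁸ configuration leaves the e_g set evenly filled (or empty) — no strong Jahn–Teller driving force.

[CrF₂(NCS)₄]⁴−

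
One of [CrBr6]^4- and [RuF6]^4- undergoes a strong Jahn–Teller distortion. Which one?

[CrBr6]^4-: Summing ligand charges against the −4 overall charge gives an oxidation state of +2 for chromium. Chromium is a group-6 element; Cr(II) is therefore d⁴. Bromide is a weak-field ligand for a first-row metal, so the complex is high-spin. The t₂g³e_g¹ (high-spin) configuration has an unevenly filled e_g set; the Jahn–Teller theorem predicts a tetragonal distortion (typically axial elongation) to lift the degeneracy.
[RuF6]^4-: Summing ligand charges against the −4 overall charge gives an oxidation state of +2 for ruthenium. Ruthenium is a group-8 element; Ru(II) is therefore d⁶. A 4d ion has a large Δₒ and is invariably low-spin. The d⁶ configuration leaves the e_g set evenly filled (or empty) — no strong Jahn–Teller driving force.

[CrBr6]^4-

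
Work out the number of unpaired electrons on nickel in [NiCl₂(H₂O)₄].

2 unpaired electrons

Ligand charges: each chloride is −1; water is neutral. With an overall charge of 0 the nickel centre must be in the +2 oxidation state.
Group 10 minus oxidation state 2 gives a d⁸ configuration.
In an octahedral field the d⁸ configuration is t₂g⁶e_g² (only one arrangement possible), giving 2 unpaired electrons.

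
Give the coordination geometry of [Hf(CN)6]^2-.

octahedral

Ligand charges: each cyanide is −1. With an overall charge of −2 the hafnium centre must be in the +4 oxidation state.
Group 4 minus oxidation state 4 gives a d⁰ configuration.
With 6 monodentate ligands the coordination number is 6.
Six donors around a single metal centre give an octahedral coordination sphere.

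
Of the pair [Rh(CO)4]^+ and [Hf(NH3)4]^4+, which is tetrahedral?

[Hf(NH3)4]^4+

For [Rh(CO)4]^+: Summing ligand charges against the +1 overall charge gives an oxidation state of +1 for rhodium. Rh sits in group 9, so the d-electron count is 9 − 1 = 8. A 4d d⁸ ion has a large crystal-field splitting; square planar leaves the high-energy d_{x²−y²} orbital empty and maximises CFSE. → square planar.
For [Hf(NH3)4]^4+: Ligand charges: ammonia is neutral. With an overall charge of +4 the hafnium centre must be in the +4 oxidation state. Hafnium is a group-4 element; Hf(IV) is therefore d⁰. A d⁰ ion has no crystal-field stabilisation preference between square planar and tetrahedral, so four ligands adopt the sterically favoured tetrahedral geometry. → tetrahedral.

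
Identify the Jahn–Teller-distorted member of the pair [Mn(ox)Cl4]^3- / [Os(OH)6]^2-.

[Mn(ox)Cl4]^3-: Summing ligand charges against the −3 overall charge gives an oxidation state of +3 for manganese. Group 7 minus oxidation state 3 gives a d⁴ configuration. Chloride and oxalate are weak-field ligands for a first-row metal, so the complex is high-spin. The t₂g³e_g¹ (high-spin) configuration has an unevenly filled e_g set; the Jahn–Teller theorem predicts a tetragonal distortion (typically axial elongation) to lift the degeneracy.
[Os(OH)6]^2-: Summing ligand charges against the −2 overall charge gives an oxidation state of +4 for osmium. Os sits in group 8, so the d-electron count is 8 − 4 = 4. A 5d ion has a large Δₒ and is invariably low-spin. The d⁴ configuration leaves the e_g set evenly filled (or empty) — no strong Jahn–Teller driving force.

[Mn(ox)Cl4]^3-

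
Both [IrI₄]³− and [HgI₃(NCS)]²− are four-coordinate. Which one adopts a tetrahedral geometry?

For [IrI₄]³−: Summing ligand charges against the −3 overall charge gives an oxidation state of +1 for iridium. Ir sits in group 9, so the d-electron count is 9 − 1 = 8. A 5d d⁸ ion has a large crystal-field splitting; square planar leaves the high-energy d_{x²−y²} orbital empty and maximises CFSE. → square planar.
For [HgI₃(NCS)]²−: Summing ligand charges against the −2 overall charge gives an oxidation state of +2 for mercury. Hg sits in group 12, so the d-electron count is 12 − 2 = 10. A d¹⁰ ion has no crystal-field stabilisation preference between square planar and tetrahedral, so four ligands adopt the sterically favoured tetrahedral geometry. → tetrahedral.

[HgI₃(NCS)]²−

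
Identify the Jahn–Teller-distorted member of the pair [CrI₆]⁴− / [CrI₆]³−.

[CrI₆]⁴−: Ligand charges: each iodide is −1. With an overall charge of −4 the chromium centre must be in the +2 oxidation state. Group 6 minus oxidation state 2 gives a d⁴ configuration. Iodide is a weak-field ligand for a first-row metal, so the complex is high-spin. The t₂g³e_g¹ (high-spin) configuration has an unevenly filled e_g set; the Jahn–Teller theorem predicts a tetragonal distortion (typically axial elongation) to lift the degeneracy.
[CrI₆]³−: Ligand charges: each iodide is −1. With an overall charge of −3 the chromium centre must be in the +3 oxidation state. Group 6 minus oxidation state 3 gives a d³ configuration. The d³ configuration leaves the e_g set evenly filled (or empty) — no strong Jahn–Teller driving force.

[CrI₆]⁴−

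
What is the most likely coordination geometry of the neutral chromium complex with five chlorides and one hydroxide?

octahedral

Each chloride is −1; each hydroxide is −1; balancing the 0 overall charge requires Cr(VI).
Chromium is a group-6 element; Cr(VI) is therefore d⁰.
With 6 monodentate ligands the coordination number is 6.
Six donors around a single metal centre give an octahedral coordination sphere.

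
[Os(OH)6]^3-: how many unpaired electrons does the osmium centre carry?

1 unpaired electron

Ligand charges: each hydroxide is −1. With an overall charge of −3 the osmium centre must be in the +3 oxidation state.
Group 8 minus oxidation state 3 gives a d⁵ configuration.
The spin state decides the count: a 5d ion has a large Δₒ and is invariably low-spin.
An octahedral low-spin d⁵ ion is t₂g⁵e_g⁰, giving 1 unpaired electron.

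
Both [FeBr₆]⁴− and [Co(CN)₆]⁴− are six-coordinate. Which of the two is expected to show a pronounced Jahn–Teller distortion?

[Co(CN)₆]⁴−

[FeBr₆]⁴−: Summing ligand charges against the −4 overall charge gives an oxidation state of +2 for iron. Iron is a group-8 element; Fe(II) is therefore d⁶. Bromide is a weak-field ligand for a first-row metal, so the complex is high-spin. The d⁶ configuration leaves the e_g set evenly filled (or empty) — no strong Jahn–Teller driving force.
[Co(CN)₆]⁴−: Summing ligand charges against the −4 overall charge gives an oxidation state of +2 for cobalt. Cobalt is a group-9 element; Co(II) is therefore d⁷. Cyanide is a strong-field ligand (high in the spectrochemical series) for a first-row metal, so the complex is low-spin. The t₂g⁶e_g¹ (low-spin) configuration has an unevenly filled e_g set; the Jahn–Teller theorem predicts a tetragonal distortion (typically axial elongation) to lift the degeneracy.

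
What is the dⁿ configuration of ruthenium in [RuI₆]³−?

Ligand charges: each iodide is −1. With an overall charge of −3 the ruthenium centre must be in the +3 oxidation state.
Group 8 minus oxidation state 3 gives a d⁵ configuration.

d5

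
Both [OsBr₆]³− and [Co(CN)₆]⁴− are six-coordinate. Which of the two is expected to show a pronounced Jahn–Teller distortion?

[OsBr₆]³−: Summing ligand charges against the −3 overall charge gives an oxidation state of +3 for osmium. Osmium is a group-8 element; Os(III) is therefore d⁵. A 5d ion has a large Δₒ and is invariably low-spin. The d⁵ configuration leaves the e_g set evenly filled (or empty) — no strong Jahn–Teller driving force.
[Co(CN)₆]⁴−: Summing ligand charges against the −4 overall charge gives an oxidation state of +2 for cobalt. Cobalt is a group-9 element; Co(II) is therefore d⁷. Cyanide is a strong-field ligand (high in the spectrochemical series) for a first-row metal, so the complex is low-spin. The t₂g⁶e_g¹ (low-spin) configuration has an unevenly filled e_g set; the Jahn–Teller theorem predicts a tetragonal distortion (typically axial elongation) to lift the degeneracy.

[Co(CN)₆]⁴−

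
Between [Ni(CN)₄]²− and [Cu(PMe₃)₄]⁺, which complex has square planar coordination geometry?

For [Ni(CN)₄]²−: Each cyanide is −1; balancing the −2 overall charge requires Ni(II). Ni sits in group 10, so the d-electron count is 10 − 2 = 8. Cyanide is a strong-field ligand (high in the spectrochemical series). A 3d d⁸ ion with strong-field ligands gains enough CFSE to favour square planar over tetrahedral. → square planar.
For [Cu(PMe₃)₄]⁺: Ligand charges: trimethylphosphine is neutral. With an overall charge of +1 the copper centre must be in the +1 oxidation state. Copper is a group-11 element; Cu(I) is therefore d¹⁰. A d¹⁰ ion has no crystal-field stabilisation preference between square planar and tetrahedral, so four ligands adopt the sterically favoured tetrahedral geometry. → tetrahedral.

[Ni(CN)₄]²−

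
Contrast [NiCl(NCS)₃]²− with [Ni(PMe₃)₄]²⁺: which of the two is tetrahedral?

[NiCl(NCS)₃]²−

For [NiCl(NCS)₃]²−: Ligand charges: each chloride is −1; each isothiocyanate is −1. With an overall charge of −2 the nickel centre must be in the +2 oxidation state. Ni sits in group 10, so the d-electron count is 10 − 2 = 8. Chloride and isothiocyanate are weak-field ligands. With weak-field ligands the CFSE gain from square planar is small, so a 3d d⁸ ion takes the sterically preferred tetrahedral geometry. → tetrahedral.
For [Ni(PMe₃)₄]²⁺: Trimethylphosphine is neutral; balancing the +2 overall charge requires Ni(II). Group 10 minus oxidation state 2 gives a d⁸ configuration. Trimethylphosphine is a strong-field ligand (high in the spectrochemical series). A 3d d⁸ ion with strong-field ligands gains enough CFSE to favour square planar over tetrahedral. → square planar.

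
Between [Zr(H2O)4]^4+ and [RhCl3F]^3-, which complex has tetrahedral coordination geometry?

[Zr(H2O)4]^4+

For [Zr(H2O)4]^4+: Ligand charges: water is neutral. With an overall charge of +4 the zirconium centre must be in the +4 oxidation state. Zirconium is a group-4 element; Zr(IV) is therefore d⁰. A d⁰ ion has no crystal-field stabilisation preference between square planar and tetrahedral, so four ligands adopt the sterically favoured tetrahedral geometry. → tetrahedral.
For [RhCl3F]^3-: Ligand charges: each chloride is −1; each fluoride is −1. With an overall charge of −3 the rhodium centre must be in the +1 oxidation state. Rh sits in group 9, so the d-electron count is 9 − 1 = 8. A 4d d⁸ ion has a large crystal-field splitting; square planar leaves the high-energy d_{x²−y²} orbital empty and maximises CFSE. → square planar.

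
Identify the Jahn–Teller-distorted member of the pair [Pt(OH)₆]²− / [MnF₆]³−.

[MnF₆]³−

[Pt(OH)₆]²−: Ligand charges: each hydroxide is −1. With an overall charge of −2 the platinum centre must be in the +4 oxidation state. Pt sits in group 10, so the d-electron count is 10 − 4 = 6. A 5d ion has a large Δₒ and is invariably low-spin. The d⁶ configuration leaves the e_g set evenly filled (or empty) — no strong Jahn–Teller driving force.
[MnF₆]³−: Summing ligand charges against the −3 overall charge gives an oxidation state of +3 for manganese. Mn sits in group 7, so the d-electron count is 7 − 3 = 4. Fluoride is a weak-field ligand for a first-row metal, so the complex is high-spin. The t₂g³e_g¹ (high-spin) configuration has an unevenly filled e_g set; the Jahn–Teller theorem predicts a tetragonal distortion (typically axial elongation) to lift the degeneracy.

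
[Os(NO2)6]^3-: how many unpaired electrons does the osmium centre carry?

1

Summing ligand charges against the −3 overall charge gives an oxidation state of +3 for osmium.
Osmium is a group-8 element; Os(III) is therefore d⁵.
The spin state decides the count: a 5d ion has a large Δₒ and is invariably low-spin.
An octahedral low-spin d⁵ ion is t₂g⁵e_g⁰, giving 1 unpaired electron.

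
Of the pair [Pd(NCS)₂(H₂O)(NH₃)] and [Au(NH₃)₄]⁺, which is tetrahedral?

For [Pd(NCS)₂(H₂O)(NH₃)]: Summing ligand charges against the 0 overall charge gives an oxidation state of +2 for palladium. Palladium is a group-10 element; Pd(II) is therefore d⁸. A 4d d⁸ ion has a large crystal-field splitting; square planar leaves the high-energy d_{x²−y²} orbital empty and maximises CFSE. → square planar.
For [Au(NH₃)₄]⁺: Ligand charges: ammonia is neutral. With an overall charge of +1 the gold centre must be in the +1 oxidation state. Gold is a group-11 element; Au(I) is therefore d¹⁰. A d¹⁰ ion has no crystal-field stabilisation preference between square planar and tetrahedral, so four ligands adopt the sterically favoured tetrahedral geometry. → tetrahedral.

[Au(NH₃)₄]⁺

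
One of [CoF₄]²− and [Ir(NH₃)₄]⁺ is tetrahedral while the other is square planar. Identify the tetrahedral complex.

[CoF₄]²−

For [CoF₄]²−: Each fluoride is −1; balancing the −2 overall charge requires Co(II). Cobalt is a group-9 element; Co(II) is therefore d⁷. For a high-spin 3d d⁷ ion with weak-field ligands the small Δₜ gives little square-planar CFSE advantage, so four ligands adopt the sterically favoured tetrahedral geometry. → tetrahedral.
For [Ir(NH₃)₄]⁺: Summing ligand charges against the +1 overall charge gives an oxidation state of +1 for iridium. Iridium is a group-9 element; Ir(I) is therefore d⁸. A 5d d⁸ ion has a large crystal-field splitting; square planar leaves the high-energy d_{x²−y²} orbital empty and maximises CFSE. → square planar.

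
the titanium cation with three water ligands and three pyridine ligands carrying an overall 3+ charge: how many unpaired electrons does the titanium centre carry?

1

Water is neutral; pyridine is neutral; balancing the +3 overall charge requires Ti(III).
Titanium is a group-4 element; Ti(III) is therefore d¹.
In an octahedral field the d¹ configuration is t₂g¹e_g⁰ (only one arrangement possible), giving 1 unpaired electron.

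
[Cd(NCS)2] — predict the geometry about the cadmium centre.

Ligand charges: each isothiocyanate is −1. With an overall charge of 0 the cadmium centre must be in the +2 oxidation state.
Cadmium is a group-12 element; Cd(II) is therefore d¹⁰.
With 2 monodentate ligands the coordination number is 2.
A d¹⁰ ion with only two ligands adopts a linear arrangement (sp hybridisation; no CFSE preference).

linear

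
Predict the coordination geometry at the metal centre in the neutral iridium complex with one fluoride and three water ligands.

square planar

Summing ligand charges against the 0 overall charge gives an oxidation state of +1 for iridium.
Iridium is a group-9 element; Ir(I) is therefore d⁸.
With 4 monodentate ligands the coordination number is 4.
A 5d d⁸ ion has a large crystal-field splitting; square planar leaves the high-energy d_{x²−y²} orbital empty and maximises CFSE.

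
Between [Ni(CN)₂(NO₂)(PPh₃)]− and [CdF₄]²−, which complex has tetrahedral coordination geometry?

For [Ni(CN)₂(NO₂)(PPh₃)]−: Each cyanide is −1; each nitro (N-bound nitrite) is −1; triphenylphosphine is neutral; balancing the −1 overall charge requires Ni(II). Ni sits in group 10, so the d-electron count is 10 − 2 = 8. Cyanide, nitro (N-bound nitrite), and triphenylphosphine are strong-field ligands (high in the spectrochemical series). A 3d d⁸ ion with strong-field ligands gains enough CFSE to favour square planar over tetrahedral. → square planar.
For [CdF₄]²−: Each fluoride is −1; balancing the −2 overall charge requires Cd(II). Cadmium is a group-12 element; Cd(II) is therefore d¹⁰. A d¹⁰ ion has no crystal-field stabilisation preference between square planar and tetrahedral, so four ligands adopt the sterically favoured tetrahedral geometry. → tetrahedral.

[CdF₄]²−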